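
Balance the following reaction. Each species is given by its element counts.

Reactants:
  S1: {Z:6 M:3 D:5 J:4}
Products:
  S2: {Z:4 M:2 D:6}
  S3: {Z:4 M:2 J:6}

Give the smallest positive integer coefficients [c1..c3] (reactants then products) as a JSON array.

Coefficients: [6, 5, 4]

Z: 6·6 = 36 | 5·4+4·4 = 36
M: 6·3 = 18 | 5·2+4·2 = 18
D: 6·5 = 30 | 5·6+4·0 = 30
J: 6·4 = 24 | 5·0+4·6 = 24
gcd(6,5,4) = 1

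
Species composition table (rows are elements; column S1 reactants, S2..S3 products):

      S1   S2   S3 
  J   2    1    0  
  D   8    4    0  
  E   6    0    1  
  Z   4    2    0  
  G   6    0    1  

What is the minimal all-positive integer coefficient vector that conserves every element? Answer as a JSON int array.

Coefficients: [1, 2, 6]

J: 1·2 = 2 | 2·1+6·0 = 2
D: 1·8 = 8 | 2·4+6·0 = 8
E: 1·6 = 6 | 2·0+6·1 = 6
Z: 1·4 = 4 | 2·2+6·0 = 4
G: 1·6 = 6 | 2·0+6·1 = 6
gcd(1,2,6) = 1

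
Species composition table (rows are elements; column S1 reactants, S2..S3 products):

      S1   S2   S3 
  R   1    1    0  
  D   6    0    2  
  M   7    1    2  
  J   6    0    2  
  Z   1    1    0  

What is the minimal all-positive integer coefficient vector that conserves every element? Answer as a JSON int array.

Coefficients: [1, 1, 3]

R: 1·1 = 1 | 1·1+3·0 = 1
D: 1·6 = 6 | 1·0+3·2 = 6
M: 1·7 = 7 | 1·1+3·2 = 7
J: 1·6 = 6 | 1·0+3·2 = 6
Z: 1·1 = 1 | 1·1+3·0 = 1
gcd(1,1,3) = 1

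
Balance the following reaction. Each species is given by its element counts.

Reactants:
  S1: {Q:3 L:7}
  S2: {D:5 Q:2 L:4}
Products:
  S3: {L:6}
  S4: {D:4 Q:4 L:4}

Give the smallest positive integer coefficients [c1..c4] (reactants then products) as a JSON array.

Coefficients: [4, 4, 4, 5]

D: 4·0+4·5 = 20 | 4·0+5·4 = 20
Q: 4·3+4·2 = 20 | 4·0+5·4 = 20
L: 4·7+4·4 = 44 | 4·6+5·4 = 44
gcd(4,4,4,5) = 1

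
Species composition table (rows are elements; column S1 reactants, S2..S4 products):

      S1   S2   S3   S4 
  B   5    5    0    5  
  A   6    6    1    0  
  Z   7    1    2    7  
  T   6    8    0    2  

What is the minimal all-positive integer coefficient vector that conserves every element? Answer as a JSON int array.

Coefficients: [3, 2, 6, 1]

B: 3·5 = 15 | 2·5+6·0+1·5 = 15
A: 3·6 = 18 | 2·6+6·1+1·0 = 18
Z: 3·7 = 21 | 2·1+6·2+1·7 = 21
T: 3·6 = 18 | 2·8+6·0+1·2 = 18
gcd(3,2,6,1) = 1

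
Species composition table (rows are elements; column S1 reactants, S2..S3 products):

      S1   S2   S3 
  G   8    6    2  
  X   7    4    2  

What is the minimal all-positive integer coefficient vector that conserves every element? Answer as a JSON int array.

Coefficients: [2, 1, 5]

G: 2·8 = 16 | 1·6+5·2 = 16
X: 2·7 = 14 | 1·4+5·2 = 14
gcd(2,1,5) = 1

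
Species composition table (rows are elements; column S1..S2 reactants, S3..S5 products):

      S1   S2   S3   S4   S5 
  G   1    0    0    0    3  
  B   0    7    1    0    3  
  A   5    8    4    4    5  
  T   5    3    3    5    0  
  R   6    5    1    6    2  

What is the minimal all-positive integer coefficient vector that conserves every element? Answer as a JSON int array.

Coefficients: [6, 1, 1, 6, 2]

G: 6·1+1·0 = 6 | 1·0+6·0+2·3 = 6
B: 6·0+1·7 = 7 | 1·1+6·0+2·3 = 7
A: 6·5+1·8 = 38 | 1·4+6·4+2·5 = 38
T: 6·5+1·3 = 33 | 1·3+6·5+2·0 = 33
R: 6·6+1·5 = 41 | 1·1+6·6+2·2 = 41
gcd(6,1,1,6,2) = 1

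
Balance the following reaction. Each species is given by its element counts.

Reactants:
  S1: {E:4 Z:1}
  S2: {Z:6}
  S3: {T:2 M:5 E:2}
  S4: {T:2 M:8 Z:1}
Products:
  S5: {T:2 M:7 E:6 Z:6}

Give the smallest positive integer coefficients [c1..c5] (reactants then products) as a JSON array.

Coefficients: [4, 2, 1, 2, 3]

T: 4·0+2·0+1·2+2·2 = 6 | 3·2 = 6
M: 4·0+2·0+1·5+2·8 = 21 | 3·7 = 21
E: 4·4+2·0+1·2+2·0 = 18 | 3·6 = 18
Z: 4·1+2·6+1·0+2·1 = 18 | 3·6 = 18
gcd(4,2,1,2,3) = 1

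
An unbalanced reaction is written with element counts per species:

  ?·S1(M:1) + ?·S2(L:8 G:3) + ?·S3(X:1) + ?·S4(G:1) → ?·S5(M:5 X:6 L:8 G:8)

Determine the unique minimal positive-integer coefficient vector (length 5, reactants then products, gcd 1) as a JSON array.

Coefficients: [5, 1, 6, 5, 1]

M: 5·1+1·0+6·0+5·0 = 5 | 1·5 = 5
X: 5·0+1·0+6·1+5·0 = 6 | 1·6 = 6
L: 5·0+1·8+6·0+5·0 = 8 | 1·8 = 8
G: 5·0+1·3+6·0+5·1 = 8 | 1·8 = 8
gcd(5,1,6,5,1) = 1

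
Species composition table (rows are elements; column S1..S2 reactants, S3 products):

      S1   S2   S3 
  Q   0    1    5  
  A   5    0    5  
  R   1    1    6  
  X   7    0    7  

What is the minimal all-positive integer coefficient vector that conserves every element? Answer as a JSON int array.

Q: 1·0+5·1 = 5 | 1·5 = 5
A: 1·5+5·0 = 5 | 1·5 = 5
R: 1·1+5·1 = 6 | 1·6 = 6
X: 1·7+5·0 = 7 | 1·7 = 7
gcd(1,5,1) = 1

Coefficients: [1, 5, 1]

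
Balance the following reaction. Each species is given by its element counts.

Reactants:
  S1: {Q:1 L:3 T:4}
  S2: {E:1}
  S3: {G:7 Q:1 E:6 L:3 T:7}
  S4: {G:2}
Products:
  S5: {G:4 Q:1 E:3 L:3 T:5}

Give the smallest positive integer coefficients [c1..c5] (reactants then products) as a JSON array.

G: 4·0+6·0+2·7+5·2 = 24 | 6·4 = 24
Q: 4·1+6·0+2·1+5·0 = 6 | 6·1 = 6
E: 4·0+6·1+2·6+5·0 = 18 | 6·3 = 18
L: 4·3+6·0+2·3+5·0 = 18 | 6·3 = 18
T: 4·4+6·0+2·7+5·0 = 30 | 6·5 = 30
gcd(4,6,2,5,6) = 1

Coefficients: [4, 6, 2, 5, 6]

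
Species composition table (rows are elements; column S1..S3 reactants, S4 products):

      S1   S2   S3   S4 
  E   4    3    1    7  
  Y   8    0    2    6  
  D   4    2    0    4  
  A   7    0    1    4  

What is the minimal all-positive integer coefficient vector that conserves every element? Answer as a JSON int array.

E: 1·4+4·3+5·1 = 21 | 3·7 = 21
Y: 1·8+4·0+5·2 = 18 | 3·6 = 18
D: 1·4+4·2+5·0 = 12 | 3·4 = 12
A: 1·7+4·0+5·1 = 12 | 3·4 = 12
gcd(1,4,5,3) = 1

Coefficients: [1, 4, 5, 3]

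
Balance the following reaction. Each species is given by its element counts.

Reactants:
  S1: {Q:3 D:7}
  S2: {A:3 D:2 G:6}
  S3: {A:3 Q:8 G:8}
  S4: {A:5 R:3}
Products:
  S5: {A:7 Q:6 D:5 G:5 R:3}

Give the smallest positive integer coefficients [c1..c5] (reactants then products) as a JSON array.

Coefficients: [4, 1, 3, 6, 6]

A: 4·0+1·3+3·3+6·5 = 42 | 6·7 = 42
Q: 4·3+1·0+3·8+6·0 = 36 | 6·6 = 36
D: 4·7+1·2+3·0+6·0 = 30 | 6·5 = 30
G: 4·0+1·6+3·8+6·0 = 30 | 6·5 = 30
R: 4·0+1·0+3·0+6·3 = 18 | 6·3 = 18
gcd(4,1,3,6,6) = 1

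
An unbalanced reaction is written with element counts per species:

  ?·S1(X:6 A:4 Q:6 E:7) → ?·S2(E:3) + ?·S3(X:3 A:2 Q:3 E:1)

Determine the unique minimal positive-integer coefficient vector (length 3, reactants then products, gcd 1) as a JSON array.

Coefficients: [3, 5, 6]

X: 3·6 = 18 | 5·0+6·3 = 18
A: 3·4 = 12 | 5·0+6·2 = 12
Q: 3·6 = 18 | 5·0+6·3 = 18
E: 3·7 = 21 | 5·3+6·1 = 21
gcd(3,5,6) = 1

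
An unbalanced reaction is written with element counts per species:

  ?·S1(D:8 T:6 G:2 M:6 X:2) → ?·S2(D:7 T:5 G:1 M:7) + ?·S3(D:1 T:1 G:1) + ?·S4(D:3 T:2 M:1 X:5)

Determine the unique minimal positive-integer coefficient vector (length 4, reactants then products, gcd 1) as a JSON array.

Coefficients: [5, 4, 6, 2]

D: 5·8 = 40 | 4·7+6·1+2·3 = 40
T: 5·6 = 30 | 4·5+6·1+2·2 = 30
G: 5·2 = 10 | 4·1+6·1+2·0 = 10
M: 5·6 = 30 | 4·7+6·0+2·1 = 30
X: 5·2 = 10 | 4·0+6·0+2·5 = 10
gcd(5,4,6,2) = 1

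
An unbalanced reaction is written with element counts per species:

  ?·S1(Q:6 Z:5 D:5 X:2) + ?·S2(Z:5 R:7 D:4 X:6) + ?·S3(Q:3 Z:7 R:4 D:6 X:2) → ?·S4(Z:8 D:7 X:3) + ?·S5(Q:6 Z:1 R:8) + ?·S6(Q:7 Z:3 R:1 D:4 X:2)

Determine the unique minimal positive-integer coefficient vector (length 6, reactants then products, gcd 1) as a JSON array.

Coefficients: [4, 1, 5, 6, 3, 3]

Q: 4·6+1·0+5·3 = 39 | 6·0+3·6+3·7 = 39
Z: 4·5+1·5+5·7 = 60 | 6·8+3·1+3·3 = 60
R: 4·0+1·7+5·4 = 27 | 6·0+3·8+3·1 = 27
D: 4·5+1·4+5·6 = 54 | 6·7+3·0+3·4 = 54
X: 4·2+1·6+5·2 = 24 | 6·3+3·0+3·2 = 24
gcd(4,1,5,6,3,3) = 1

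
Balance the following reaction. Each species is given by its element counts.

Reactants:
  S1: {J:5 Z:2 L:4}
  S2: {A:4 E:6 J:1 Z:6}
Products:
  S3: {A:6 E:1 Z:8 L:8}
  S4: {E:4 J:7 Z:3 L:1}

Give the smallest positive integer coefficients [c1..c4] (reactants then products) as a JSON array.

Coefficients: [5, 3, 2, 4]

A: 5·0+3·4 = 12 | 2·6+4·0 = 12
E: 5·0+3·6 = 18 | 2·1+4·4 = 18
J: 5·5+3·1 = 28 | 2·0+4·7 = 28
Z: 5·2+3·6 = 28 | 2·8+4·3 = 28
L: 5·4+3·0 = 20 | 2·8+4·1 = 20
gcd(5,3,2,4) = 1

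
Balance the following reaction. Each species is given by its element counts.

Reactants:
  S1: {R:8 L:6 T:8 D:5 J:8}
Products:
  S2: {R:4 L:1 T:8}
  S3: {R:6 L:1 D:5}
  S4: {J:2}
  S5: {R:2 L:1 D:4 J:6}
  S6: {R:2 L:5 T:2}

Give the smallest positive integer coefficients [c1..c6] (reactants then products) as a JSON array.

R: 5·8 = 40 | 4·4+1·6+5·0+5·2+4·2 = 40
L: 5·6 = 30 | 4·1+1·1+5·0+5·1+4·5 = 30
T: 5·8 = 40 | 4·8+1·0+5·0+5·0+4·2 = 40
D: 5·5 = 25 | 4·0+1·5+5·0+5·4+4·0 = 25
J: 5·8 = 40 | 4·0+1·0+5·2+5·6+4·0 = 40
gcd(5,4,1,5,5,4) = 1

Coefficients: [5, 4, 1, 5, 5, 4]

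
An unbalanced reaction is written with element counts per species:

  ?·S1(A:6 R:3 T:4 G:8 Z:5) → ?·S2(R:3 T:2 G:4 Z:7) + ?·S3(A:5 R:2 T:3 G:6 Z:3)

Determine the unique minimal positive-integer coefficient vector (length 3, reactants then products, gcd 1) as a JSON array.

A: 5·6 = 30 | 1·0+6·5 = 30
R: 5·3 = 15 | 1·3+6·2 = 15
T: 5·4 = 20 | 1·2+6·3 = 20
G: 5·8 = 40 | 1·4+6·6 = 40
Z: 5·5 = 25 | 1·7+6·3 = 25
gcd(5,1,6) = 1

Coefficients: [5, 1, 6]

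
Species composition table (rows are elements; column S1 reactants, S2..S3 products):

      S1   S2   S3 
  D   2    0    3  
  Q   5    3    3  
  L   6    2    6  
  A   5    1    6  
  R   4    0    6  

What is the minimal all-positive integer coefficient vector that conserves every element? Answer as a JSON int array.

D: 3·2 = 6 | 3·0+2·3 = 6
Q: 3·5 = 15 | 3·3+2·3 = 15
L: 3·6 = 18 | 3·2+2·6 = 18
A: 3·5 = 15 | 3·1+2·6 = 15
R: 3·4 = 12 | 3·0+2·6 = 12
gcd(3,3,2) = 1

Coefficients: [3, 3, 2]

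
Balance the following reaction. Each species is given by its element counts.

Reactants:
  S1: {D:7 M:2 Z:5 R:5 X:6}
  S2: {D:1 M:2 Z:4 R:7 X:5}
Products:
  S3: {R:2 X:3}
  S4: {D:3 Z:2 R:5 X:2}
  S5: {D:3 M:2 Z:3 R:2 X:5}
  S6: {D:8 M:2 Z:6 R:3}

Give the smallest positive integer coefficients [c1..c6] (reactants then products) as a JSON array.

Coefficients: [5, 1, 6, 1, 3, 3]

D: 5·7+1·1 = 36 | 6·0+1·3+3·3+3·8 = 36
M: 5·2+1·2 = 12 | 6·0+1·0+3·2+3·2 = 12
Z: 5·5+1·4 = 29 | 6·0+1·2+3·3+3·6 = 29
R: 5·5+1·7 = 32 | 6·2+1·5+3·2+3·3 = 32
X: 5·6+1·5 = 35 | 6·3+1·2+3·5+3·0 = 35
gcd(5,1,6,1,3,3) = 1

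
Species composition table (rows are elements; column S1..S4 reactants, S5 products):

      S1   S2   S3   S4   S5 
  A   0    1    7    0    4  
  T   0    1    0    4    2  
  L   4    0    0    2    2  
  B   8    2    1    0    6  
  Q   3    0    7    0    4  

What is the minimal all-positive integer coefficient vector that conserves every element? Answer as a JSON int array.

A: 2·0+6·1+2·7+1·0 = 20 | 5·4 = 20
T: 2·0+6·1+2·0+1·4 = 10 | 5·2 = 10
L: 2·4+6·0+2·0+1·2 = 10 | 5·2 = 10
B: 2·8+6·2+2·1+1·0 = 30 | 5·6 = 30
Q: 2·3+6·0+2·7+1·0 = 20 | 5·4 = 20
gcd(2,6,2,1,5) = 1

Coefficients: [2, 6, 2, 1, 5]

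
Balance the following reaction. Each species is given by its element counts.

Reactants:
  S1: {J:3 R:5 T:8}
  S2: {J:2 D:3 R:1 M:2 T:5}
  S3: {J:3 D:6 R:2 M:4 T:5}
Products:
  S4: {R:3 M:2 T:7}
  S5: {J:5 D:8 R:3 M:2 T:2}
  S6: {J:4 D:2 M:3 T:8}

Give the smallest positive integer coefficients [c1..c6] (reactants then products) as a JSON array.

J: 3·3+2·2+5·3 = 28 | 5·0+4·5+2·4 = 28
D: 3·0+2·3+5·6 = 36 | 5·0+4·8+2·2 = 36
R: 3·5+2·1+5·2 = 27 | 5·3+4·3+2·0 = 27
M: 3·0+2·2+5·4 = 24 | 5·2+4·2+2·3 = 24
T: 3·8+2·5+5·5 = 59 | 5·7+4·2+2·8 = 59
gcd(3,2,5,5,4,2) = 1

Coefficients: [3, 2, 5, 5, 4, 2]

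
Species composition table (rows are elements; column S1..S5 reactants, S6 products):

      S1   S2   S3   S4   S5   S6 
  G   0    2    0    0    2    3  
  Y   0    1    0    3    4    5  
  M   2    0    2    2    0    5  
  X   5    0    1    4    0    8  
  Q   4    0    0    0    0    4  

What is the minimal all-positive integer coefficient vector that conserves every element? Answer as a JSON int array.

G: 6·0+5·2+6·0+3·0+4·2 = 18 | 6·3 = 18
Y: 6·0+5·1+6·0+3·3+4·4 = 30 | 6·5 = 30
M: 6·2+5·0+6·2+3·2+4·0 = 30 | 6·5 = 30
X: 6·5+5·0+6·1+3·4+4·0 = 48 | 6·8 = 48
Q: 6·4+5·0+6·0+3·0+4·0 = 24 | 6·4 = 24
gcd(6,5,6,3,4,6) = 1

Coefficients: [6, 5, 6, 3, 4, 6]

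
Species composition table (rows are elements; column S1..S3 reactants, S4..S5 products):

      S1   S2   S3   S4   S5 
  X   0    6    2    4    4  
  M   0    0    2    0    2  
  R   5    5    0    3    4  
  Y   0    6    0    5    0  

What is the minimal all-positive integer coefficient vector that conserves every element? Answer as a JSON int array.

X: 1·0+5·6+3·2 = 36 | 6·4+3·4 = 36
M: 1·0+5·0+3·2 = 6 | 6·0+3·2 = 6
R: 1·5+5·5+3·0 = 30 | 6·3+3·4 = 30
Y: 1·0+5·6+3·0 = 30 | 6·5+3·0 = 30
gcd(1,5,3,6,3) = 1

Coefficients: [1, 5, 3, 6, 3]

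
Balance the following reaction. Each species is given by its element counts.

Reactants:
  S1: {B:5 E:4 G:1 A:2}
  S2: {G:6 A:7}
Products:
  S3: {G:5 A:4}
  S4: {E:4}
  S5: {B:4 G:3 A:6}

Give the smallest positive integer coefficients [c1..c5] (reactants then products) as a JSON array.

Coefficients: [4, 6, 5, 4, 5]

B: 4·5+6·0 = 20 | 5·0+4·0+5·4 = 20
E: 4·4+6·0 = 16 | 5·0+4·4+5·0 = 16
G: 4·1+6·6 = 40 | 5·5+4·0+5·3 = 40
A: 4·2+6·7 = 50 | 5·4+4·0+5·6 = 50
gcd(4,6,5,4,5) = 1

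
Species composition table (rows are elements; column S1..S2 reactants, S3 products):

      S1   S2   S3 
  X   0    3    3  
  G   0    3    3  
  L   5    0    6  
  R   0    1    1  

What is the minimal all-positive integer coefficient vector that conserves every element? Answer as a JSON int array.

X: 6·0+5·3 = 15 | 5·3 = 15
G: 6·0+5·3 = 15 | 5·3 = 15
L: 6·5+5·0 = 30 | 5·6 = 30
R: 6·0+5·1 = 5 | 5·1 = 5
gcd(6,5,5) = 1

Coefficients: [6, 5, 5]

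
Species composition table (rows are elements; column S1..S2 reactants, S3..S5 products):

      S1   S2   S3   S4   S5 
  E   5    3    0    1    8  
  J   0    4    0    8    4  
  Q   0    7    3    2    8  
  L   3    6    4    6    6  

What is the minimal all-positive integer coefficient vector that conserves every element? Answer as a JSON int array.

E: 2·5+5·3 = 25 | 3·0+1·1+3·8 = 25
J: 2·0+5·4 = 20 | 3·0+1·8+3·4 = 20
Q: 2·0+5·7 = 35 | 3·3+1·2+3·8 = 35
L: 2·3+5·6 = 36 | 3·4+1·6+3·6 = 36
gcd(2,5,3,1,3) = 1

Coefficients: [2, 5, 3, 1, 3]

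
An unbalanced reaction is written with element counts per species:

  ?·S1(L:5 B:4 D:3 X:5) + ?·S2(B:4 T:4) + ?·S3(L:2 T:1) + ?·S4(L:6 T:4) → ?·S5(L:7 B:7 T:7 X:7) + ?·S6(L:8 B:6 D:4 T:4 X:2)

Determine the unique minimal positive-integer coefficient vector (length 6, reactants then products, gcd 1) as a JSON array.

L: 4·5+4·0+6·2+1·6 = 38 | 2·7+3·8 = 38
B: 4·4+4·4+6·0+1·0 = 32 | 2·7+3·6 = 32
D: 4·3+4·0+6·0+1·0 = 12 | 2·0+3·4 = 12
T: 4·0+4·4+6·1+1·4 = 26 | 2·7+3·4 = 26
X: 4·5+4·0+6·0+1·0 = 20 | 2·7+3·2 = 20
gcd(4,4,6,1,2,3) = 1

Coefficients: [4, 4, 6, 1, 2, 3]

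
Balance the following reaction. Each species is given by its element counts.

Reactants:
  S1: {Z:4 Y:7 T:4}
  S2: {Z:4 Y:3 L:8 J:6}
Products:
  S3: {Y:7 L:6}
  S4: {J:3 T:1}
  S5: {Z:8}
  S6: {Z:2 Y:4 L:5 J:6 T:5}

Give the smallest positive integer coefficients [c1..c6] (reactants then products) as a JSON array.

Coefficients: [4, 5, 5, 6, 4, 2]

Z: 4·4+5·4 = 36 | 5·0+6·0+4·8+2·2 = 36
Y: 4·7+5·3 = 43 | 5·7+6·0+4·0+2·4 = 43
L: 4·0+5·8 = 40 | 5·6+6·0+4·0+2·5 = 40
J: 4·0+5·6 = 30 | 5·0+6·3+4·0+2·6 = 30
T: 4·4+5·0 = 16 | 5·0+6·1+4·0+2·5 = 16
gcd(4,5,5,6,4,2) = 1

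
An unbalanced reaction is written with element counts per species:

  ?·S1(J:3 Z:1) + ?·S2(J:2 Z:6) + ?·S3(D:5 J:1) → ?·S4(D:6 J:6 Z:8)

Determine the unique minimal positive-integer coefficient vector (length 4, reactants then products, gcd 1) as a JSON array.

D: 4·0+6·0+6·5 = 30 | 5·6 = 30
J: 4·3+6·2+6·1 = 30 | 5·6 = 30
Z: 4·1+6·6+6·0 = 40 | 5·8 = 40
gcd(4,6,6,5) = 1

Coefficients: [4, 6, 6, 5]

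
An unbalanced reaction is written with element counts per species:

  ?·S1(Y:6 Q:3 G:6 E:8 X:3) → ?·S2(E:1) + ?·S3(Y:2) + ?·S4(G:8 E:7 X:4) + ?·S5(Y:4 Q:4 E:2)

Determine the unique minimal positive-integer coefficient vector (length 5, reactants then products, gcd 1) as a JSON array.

Coefficients: [4, 5, 6, 3, 3]

Y: 4·6 = 24 | 5·0+6·2+3·0+3·4 = 24
Q: 4·3 = 12 | 5·0+6·0+3·0+3·4 = 12
G: 4·6 = 24 | 5·0+6·0+3·8+3·0 = 24
E: 4·8 = 32 | 5·1+6·0+3·7+3·2 = 32
X: 4·3 = 12 | 5·0+6·0+3·4+3·0 = 12
gcd(4,5,6,3,3) = 1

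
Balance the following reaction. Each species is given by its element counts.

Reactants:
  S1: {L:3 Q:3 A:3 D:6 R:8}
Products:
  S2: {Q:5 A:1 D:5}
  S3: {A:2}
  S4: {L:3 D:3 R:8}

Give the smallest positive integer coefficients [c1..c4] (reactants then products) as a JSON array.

Coefficients: [5, 3, 6, 5]

L: 5·3 = 15 | 3·0+6·0+5·3 = 15
Q: 5·3 = 15 | 3·5+6·0+5·0 = 15
A: 5·3 = 15 | 3·1+6·2+5·0 = 15
D: 5·6 = 30 | 3·5+6·0+5·3 = 30
R: 5·8 = 40 | 3·0+6·0+5·8 = 40
gcd(5,3,6,5) = 1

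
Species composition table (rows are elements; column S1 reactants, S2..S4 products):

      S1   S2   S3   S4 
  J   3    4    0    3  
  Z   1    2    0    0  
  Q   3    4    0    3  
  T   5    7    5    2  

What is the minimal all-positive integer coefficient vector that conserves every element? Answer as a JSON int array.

J: 6·3 = 18 | 3·4+1·0+2·3 = 18
Z: 6·1 = 6 | 3·2+1·0+2·0 = 6
Q: 6·3 = 18 | 3·4+1·0+2·3 = 18
T: 6·5 = 30 | 3·7+1·5+2·2 = 30
gcd(6,3,1,2) = 1

Coefficients: [6, 3, 1, 2]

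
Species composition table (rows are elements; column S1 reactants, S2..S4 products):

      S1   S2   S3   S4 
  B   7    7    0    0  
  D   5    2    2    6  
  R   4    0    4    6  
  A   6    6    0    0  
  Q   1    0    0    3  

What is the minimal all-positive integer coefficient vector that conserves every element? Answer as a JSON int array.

Coefficients: [6, 6, 3, 2]

B: 6·7 = 42 | 6·7+3·0+2·0 = 42
D: 6·5 = 30 | 6·2+3·2+2·6 = 30
R: 6·4 = 24 | 6·0+3·4+2·6 = 24
A: 6·6 = 36 | 6·6+3·0+2·0 = 36
Q: 6·1 = 6 | 6·0+3·0+2·3 = 6
gcd(6,6,3,2) = 1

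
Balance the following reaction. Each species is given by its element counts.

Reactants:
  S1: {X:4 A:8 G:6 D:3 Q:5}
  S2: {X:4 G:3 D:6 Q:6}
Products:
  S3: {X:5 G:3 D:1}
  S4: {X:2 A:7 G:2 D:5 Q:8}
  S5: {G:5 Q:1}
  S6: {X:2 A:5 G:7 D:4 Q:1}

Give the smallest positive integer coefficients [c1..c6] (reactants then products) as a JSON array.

Coefficients: [5, 3, 4, 5, 2, 1]

X: 5·4+3·4 = 32 | 4·5+5·2+2·0+1·2 = 32
A: 5·8+3·0 = 40 | 4·0+5·7+2·0+1·5 = 40
G: 5·6+3·3 = 39 | 4·3+5·2+2·5+1·7 = 39
D: 5·3+3·6 = 33 | 4·1+5·5+2·0+1·4 = 33
Q: 5·5+3·6 = 43 | 4·0+5·8+2·1+1·1 = 43
gcd(5,3,4,5,2,1) = 1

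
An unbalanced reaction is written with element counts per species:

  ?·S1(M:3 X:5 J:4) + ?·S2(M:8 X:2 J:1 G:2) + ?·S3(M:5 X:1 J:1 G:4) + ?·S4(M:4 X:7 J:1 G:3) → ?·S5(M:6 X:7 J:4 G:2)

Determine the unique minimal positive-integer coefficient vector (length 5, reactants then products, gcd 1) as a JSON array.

M: 5·3+1·8+1·5+2·4 = 36 | 6·6 = 36
X: 5·5+1·2+1·1+2·7 = 42 | 6·7 = 42
J: 5·4+1·1+1·1+2·1 = 24 | 6·4 = 24
G: 5·0+1·2+1·4+2·3 = 12 | 6·2 = 12
gcd(5,1,1,2,6) = 1

Coefficients: [5, 1, 1, 2, 6]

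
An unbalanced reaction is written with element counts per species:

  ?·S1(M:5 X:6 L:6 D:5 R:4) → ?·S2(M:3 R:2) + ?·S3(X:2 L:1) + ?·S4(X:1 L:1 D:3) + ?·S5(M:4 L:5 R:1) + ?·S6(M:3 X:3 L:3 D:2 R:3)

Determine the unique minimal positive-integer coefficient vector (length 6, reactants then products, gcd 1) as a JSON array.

Coefficients: [5, 2, 5, 5, 1, 5]

M: 5·5 = 25 | 2·3+5·0+5·0+1·4+5·3 = 25
X: 5·6 = 30 | 2·0+5·2+5·1+1·0+5·3 = 30
L: 5·6 = 30 | 2·0+5·1+5·1+1·5+5·3 = 30
D: 5·5 = 25 | 2·0+5·0+5·3+1·0+5·2 = 25
R: 5·4 = 20 | 2·2+5·0+5·0+1·1+5·3 = 20
gcd(5,2,5,5,1,5) = 1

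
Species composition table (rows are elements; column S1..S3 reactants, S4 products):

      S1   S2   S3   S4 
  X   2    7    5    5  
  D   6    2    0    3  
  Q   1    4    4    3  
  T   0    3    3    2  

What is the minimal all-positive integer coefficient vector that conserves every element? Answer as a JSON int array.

X: 2·2+3·7+1·5 = 30 | 6·5 = 30
D: 2·6+3·2+1·0 = 18 | 6·3 = 18
Q: 2·1+3·4+1·4 = 18 | 6·3 = 18
T: 2·0+3·3+1·3 = 12 | 6·2 = 12
gcd(2,3,1,6) = 1

Coefficients: [2, 3, 1, 6]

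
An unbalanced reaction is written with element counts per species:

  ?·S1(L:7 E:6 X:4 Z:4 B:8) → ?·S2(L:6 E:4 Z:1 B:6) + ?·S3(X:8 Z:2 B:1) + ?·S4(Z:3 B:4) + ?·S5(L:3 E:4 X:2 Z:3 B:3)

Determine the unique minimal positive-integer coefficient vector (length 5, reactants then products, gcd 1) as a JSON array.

Coefficients: [6, 5, 2, 1, 4]

L: 6·7 = 42 | 5·6+2·0+1·0+4·3 = 42
E: 6·6 = 36 | 5·4+2·0+1·0+4·4 = 36
X: 6·4 = 24 | 5·0+2·8+1·0+4·2 = 24
Z: 6·4 = 24 | 5·1+2·2+1·3+4·3 = 24
B: 6·8 = 48 | 5·6+2·1+1·4+4·3 = 48
gcd(6,5,2,1,4) = 1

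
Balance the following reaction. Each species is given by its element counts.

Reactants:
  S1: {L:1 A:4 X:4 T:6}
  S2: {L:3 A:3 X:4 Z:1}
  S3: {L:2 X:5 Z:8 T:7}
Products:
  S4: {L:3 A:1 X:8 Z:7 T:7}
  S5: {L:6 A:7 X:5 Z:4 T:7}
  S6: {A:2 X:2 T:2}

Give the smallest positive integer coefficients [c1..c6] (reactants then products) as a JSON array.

Coefficients: [4, 4, 4, 4, 2, 5]

L: 4·1+4·3+4·2 = 24 | 4·3+2·6+5·0 = 24
A: 4·4+4·3+4·0 = 28 | 4·1+2·7+5·2 = 28
X: 4·4+4·4+4·5 = 52 | 4·8+2·5+5·2 = 52
Z: 4·0+4·1+4·8 = 36 | 4·7+2·4+5·0 = 36
T: 4·6+4·0+4·7 = 52 | 4·7+2·7+5·2 = 52
gcd(4,4,4,4,2,5) = 1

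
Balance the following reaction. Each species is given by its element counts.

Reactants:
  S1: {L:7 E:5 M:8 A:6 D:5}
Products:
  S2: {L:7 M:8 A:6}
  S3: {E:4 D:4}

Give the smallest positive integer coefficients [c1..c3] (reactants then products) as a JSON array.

L: 4·7 = 28 | 4·7+5·0 = 28
E: 4·5 = 20 | 4·0+5·4 = 20
M: 4·8 = 32 | 4·8+5·0 = 32
A: 4·6 = 24 | 4·6+5·0 = 24
D: 4·5 = 20 | 4·0+5·4 = 20
gcd(4,4,5) = 1

Coefficients: [4, 4, 5]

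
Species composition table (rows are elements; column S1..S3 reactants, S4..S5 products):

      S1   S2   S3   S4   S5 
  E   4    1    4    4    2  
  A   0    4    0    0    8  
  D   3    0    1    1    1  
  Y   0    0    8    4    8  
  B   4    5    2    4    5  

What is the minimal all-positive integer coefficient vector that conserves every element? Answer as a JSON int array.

Coefficients: [1, 4, 5, 6, 2]

E: 1·4+4·1+5·4 = 28 | 6·4+2·2 = 28
A: 1·0+4·4+5·0 = 16 | 6·0+2·8 = 16
D: 1·3+4·0+5·1 = 8 | 6·1+2·1 = 8
Y: 1·0+4·0+5·8 = 40 | 6·4+2·8 = 40
B: 1·4+4·5+5·2 = 34 | 6·4+2·5 = 34
gcd(1,4,5,6,2) = 1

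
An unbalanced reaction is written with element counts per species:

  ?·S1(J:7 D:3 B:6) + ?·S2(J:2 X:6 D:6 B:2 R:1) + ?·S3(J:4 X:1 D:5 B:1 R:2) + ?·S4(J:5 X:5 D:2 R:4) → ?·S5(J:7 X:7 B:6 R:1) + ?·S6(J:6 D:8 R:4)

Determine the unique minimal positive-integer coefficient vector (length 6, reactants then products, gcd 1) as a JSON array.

J: 4·7+1·2+4·4+5·5 = 71 | 5·7+6·6 = 71
X: 4·0+1·6+4·1+5·5 = 35 | 5·7+6·0 = 35
D: 4·3+1·6+4·5+5·2 = 48 | 5·0+6·8 = 48
B: 4·6+1·2+4·1+5·0 = 30 | 5·6+6·0 = 30
R: 4·0+1·1+4·2+5·4 = 29 | 5·1+6·4 = 29
gcd(4,1,4,5,5,6) = 1

Coefficients: [4, 1, 4, 5, 5, 6]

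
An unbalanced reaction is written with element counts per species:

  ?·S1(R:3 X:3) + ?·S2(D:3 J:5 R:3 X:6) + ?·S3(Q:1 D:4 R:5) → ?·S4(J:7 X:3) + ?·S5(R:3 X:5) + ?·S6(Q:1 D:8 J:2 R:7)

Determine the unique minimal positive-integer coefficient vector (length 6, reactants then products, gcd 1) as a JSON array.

Q: 4·0+4·0+3·1 = 3 | 2·0+6·0+3·1 = 3
D: 4·0+4·3+3·4 = 24 | 2·0+6·0+3·8 = 24
J: 4·0+4·5+3·0 = 20 | 2·7+6·0+3·2 = 20
R: 4·3+4·3+3·5 = 39 | 2·0+6·3+3·7 = 39
X: 4·3+4·6+3·0 = 36 | 2·3+6·5+3·0 = 36
gcd(4,4,3,2,6,3) = 1

Coefficients: [4, 4, 3, 2, 6, 3]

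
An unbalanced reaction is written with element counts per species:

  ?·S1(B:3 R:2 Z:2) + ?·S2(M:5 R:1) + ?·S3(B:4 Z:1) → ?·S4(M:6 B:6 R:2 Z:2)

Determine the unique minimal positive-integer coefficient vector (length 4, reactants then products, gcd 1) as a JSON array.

Coefficients: [2, 6, 6, 5]

M: 2·0+6·5+6·0 = 30 | 5·6 = 30
B: 2·3+6·0+6·4 = 30 | 5·6 = 30
R: 2·2+6·1+6·0 = 10 | 5·2 = 10
Z: 2·2+6·0+6·1 = 10 | 5·2 = 10
gcd(2,6,6,5) = 1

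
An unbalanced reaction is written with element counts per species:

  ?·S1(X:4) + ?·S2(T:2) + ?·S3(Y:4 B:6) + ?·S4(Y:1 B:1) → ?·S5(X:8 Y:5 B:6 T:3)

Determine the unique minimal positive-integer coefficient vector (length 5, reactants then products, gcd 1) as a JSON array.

X: 4·4+3·0+1·0+6·0 = 16 | 2·8 = 16
Y: 4·0+3·0+1·4+6·1 = 10 | 2·5 = 10
B: 4·0+3·0+1·6+6·1 = 12 | 2·6 = 12
T: 4·0+3·2+1·0+6·0 = 6 | 2·3 = 6
gcd(4,3,1,6,2) = 1

Coefficients: [4, 3, 1, 6, 2]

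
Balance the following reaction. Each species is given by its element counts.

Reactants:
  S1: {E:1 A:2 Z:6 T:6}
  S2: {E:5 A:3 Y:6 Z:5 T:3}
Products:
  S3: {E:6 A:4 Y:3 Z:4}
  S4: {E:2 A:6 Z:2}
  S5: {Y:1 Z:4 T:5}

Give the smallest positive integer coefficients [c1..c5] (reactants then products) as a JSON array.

E: 4·1+2·5 = 14 | 2·6+1·2+6·0 = 14
A: 4·2+2·3 = 14 | 2·4+1·6+6·0 = 14
Y: 4·0+2·6 = 12 | 2·3+1·0+6·1 = 12
Z: 4·6+2·5 = 34 | 2·4+1·2+6·4 = 34
T: 4·6+2·3 = 30 | 2·0+1·0+6·5 = 30
gcd(4,2,2,1,6) = 1

Coefficients: [4, 2, 2, 1, 6]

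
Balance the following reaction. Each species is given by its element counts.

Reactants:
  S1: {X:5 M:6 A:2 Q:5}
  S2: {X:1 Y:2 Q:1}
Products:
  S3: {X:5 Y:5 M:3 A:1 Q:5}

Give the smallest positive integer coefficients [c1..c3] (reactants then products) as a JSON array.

Coefficients: [1, 5, 2]

X: 1·5+5·1 = 10 | 2·5 = 10
Y: 1·0+5·2 = 10 | 2·5 = 10
M: 1·6+5·0 = 6 | 2·3 = 6
A: 1·2+5·0 = 2 | 2·1 = 2
Q: 1·5+5·1 = 10 | 2·5 = 10
gcd(1,5,2) = 1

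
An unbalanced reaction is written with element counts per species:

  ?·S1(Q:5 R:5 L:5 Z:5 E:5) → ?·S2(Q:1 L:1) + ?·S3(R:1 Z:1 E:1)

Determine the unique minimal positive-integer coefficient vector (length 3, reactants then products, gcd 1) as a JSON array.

Coefficients: [1, 5, 5]

Q: 1·5 = 5 | 5·1+5·0 = 5
R: 1·5 = 5 | 5·0+5·1 = 5
L: 1·5 = 5 | 5·1+5·0 = 5
Z: 1·5 = 5 | 5·0+5·1 = 5
E: 1·5 = 5 | 5·0+5·1 = 5
gcd(1,5,5) = 1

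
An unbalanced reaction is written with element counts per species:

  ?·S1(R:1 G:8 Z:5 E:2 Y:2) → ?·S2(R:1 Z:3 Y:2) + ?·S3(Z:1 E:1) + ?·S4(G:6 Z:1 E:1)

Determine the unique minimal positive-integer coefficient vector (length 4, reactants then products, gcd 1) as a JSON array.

R: 3·1 = 3 | 3·1+2·0+4·0 = 3
G: 3·8 = 24 | 3·0+2·0+4·6 = 24
Z: 3·5 = 15 | 3·3+2·1+4·1 = 15
E: 3·2 = 6 | 3·0+2·1+4·1 = 6
Y: 3·2 = 6 | 3·2+2·0+4·0 = 6
gcd(3,3,2,4) = 1

Coefficients: [3, 3, 2, 4]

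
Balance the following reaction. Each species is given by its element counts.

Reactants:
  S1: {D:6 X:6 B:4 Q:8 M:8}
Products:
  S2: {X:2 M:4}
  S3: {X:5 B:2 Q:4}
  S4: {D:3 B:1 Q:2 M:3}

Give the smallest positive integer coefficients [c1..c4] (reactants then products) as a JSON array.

D: 2·6 = 12 | 1·0+2·0+4·3 = 12
X: 2·6 = 12 | 1·2+2·5+4·0 = 12
B: 2·4 = 8 | 1·0+2·2+4·1 = 8
Q: 2·8 = 16 | 1·0+2·4+4·2 = 16
M: 2·8 = 16 | 1·4+2·0+4·3 = 16
gcd(2,1,2,4) = 1

Coefficients: [2, 1, 2, 4]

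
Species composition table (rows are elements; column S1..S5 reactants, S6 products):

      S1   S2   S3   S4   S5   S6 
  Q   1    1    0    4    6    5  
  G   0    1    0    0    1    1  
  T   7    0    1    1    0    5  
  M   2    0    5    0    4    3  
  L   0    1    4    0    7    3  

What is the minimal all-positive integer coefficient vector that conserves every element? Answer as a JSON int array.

Coefficients: [3, 4, 1, 3, 1, 5]

Q: 3·1+4·1+1·0+3·4+1·6 = 25 | 5·5 = 25
G: 3·0+4·1+1·0+3·0+1·1 = 5 | 5·1 = 5
T: 3·7+4·0+1·1+3·1+1·0 = 25 | 5·5 = 25
M: 3·2+4·0+1·5+3·0+1·4 = 15 | 5·3 = 15
L: 3·0+4·1+1·4+3·0+1·7 = 15 | 5·3 = 15
gcd(3,4,1,3,1,5) = 1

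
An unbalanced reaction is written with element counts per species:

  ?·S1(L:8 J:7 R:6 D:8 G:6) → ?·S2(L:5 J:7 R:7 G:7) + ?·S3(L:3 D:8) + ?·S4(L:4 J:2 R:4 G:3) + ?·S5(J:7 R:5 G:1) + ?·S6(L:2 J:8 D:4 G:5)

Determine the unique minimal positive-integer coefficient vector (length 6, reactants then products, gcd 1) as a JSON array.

Coefficients: [6, 1, 5, 6, 1, 2]

L: 6·8 = 48 | 1·5+5·3+6·4+1·0+2·2 = 48
J: 6·7 = 42 | 1·7+5·0+6·2+1·7+2·8 = 42
R: 6·6 = 36 | 1·7+5·0+6·4+1·5+2·0 = 36
D: 6·8 = 48 | 1·0+5·8+6·0+1·0+2·4 = 48
G: 6·6 = 36 | 1·7+5·0+6·3+1·1+2·5 = 36
gcd(6,1,5,6,1,2) = 1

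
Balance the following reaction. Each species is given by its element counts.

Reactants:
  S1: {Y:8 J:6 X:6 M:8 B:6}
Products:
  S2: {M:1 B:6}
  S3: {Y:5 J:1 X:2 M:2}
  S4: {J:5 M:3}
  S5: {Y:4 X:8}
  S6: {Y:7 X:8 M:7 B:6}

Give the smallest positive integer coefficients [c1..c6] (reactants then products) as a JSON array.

Y: 6·8 = 48 | 4·0+6·5+6·0+1·4+2·7 = 48
J: 6·6 = 36 | 4·0+6·1+6·5+1·0+2·0 = 36
X: 6·6 = 36 | 4·0+6·2+6·0+1·8+2·8 = 36
M: 6·8 = 48 | 4·1+6·2+6·3+1·0+2·7 = 48
B: 6·6 = 36 | 4·6+6·0+6·0+1·0+2·6 = 36
gcd(6,4,6,6,1,2) = 1

Coefficients: [6, 4, 6, 6, 1, 2]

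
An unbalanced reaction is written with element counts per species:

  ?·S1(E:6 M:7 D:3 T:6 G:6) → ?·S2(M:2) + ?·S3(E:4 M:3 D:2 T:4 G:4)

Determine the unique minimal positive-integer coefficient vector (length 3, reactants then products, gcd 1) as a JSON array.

Coefficients: [4, 5, 6]

E: 4·6 = 24 | 5·0+6·4 = 24
M: 4·7 = 28 | 5·2+6·3 = 28
D: 4·3 = 12 | 5·0+6·2 = 12
T: 4·6 = 24 | 5·0+6·4 = 24
G: 4·6 = 24 | 5·0+6·4 = 24
gcd(4,5,6) = 1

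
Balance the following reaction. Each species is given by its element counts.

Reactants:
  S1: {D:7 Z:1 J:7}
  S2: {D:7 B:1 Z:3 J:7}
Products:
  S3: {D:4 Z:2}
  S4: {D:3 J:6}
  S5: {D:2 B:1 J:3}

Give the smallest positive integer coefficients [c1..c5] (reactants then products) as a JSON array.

D: 4·7+2·7 = 42 | 5·4+6·3+2·2 = 42
B: 4·0+2·1 = 2 | 5·0+6·0+2·1 = 2
Z: 4·1+2·3 = 10 | 5·2+6·0+2·0 = 10
J: 4·7+2·7 = 42 | 5·0+6·6+2·3 = 42
gcd(4,2,5,6,2) = 1

Coefficients: [4, 2, 5, 6, 2]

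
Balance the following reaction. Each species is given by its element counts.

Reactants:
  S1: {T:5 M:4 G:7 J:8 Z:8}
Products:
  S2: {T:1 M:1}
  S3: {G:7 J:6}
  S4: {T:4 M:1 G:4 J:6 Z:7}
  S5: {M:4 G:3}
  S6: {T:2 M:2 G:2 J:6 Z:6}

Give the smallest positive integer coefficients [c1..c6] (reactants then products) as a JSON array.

T: 6·5 = 30 | 4·1+1·0+6·4+3·0+1·2 = 30
M: 6·4 = 24 | 4·1+1·0+6·1+3·4+1·2 = 24
G: 6·7 = 42 | 4·0+1·7+6·4+3·3+1·2 = 42
J: 6·8 = 48 | 4·0+1·6+6·6+3·0+1·6 = 48
Z: 6·8 = 48 | 4·0+1·0+6·7+3·0+1·6 = 48
gcd(6,4,1,6,3,1) = 1

Coefficients: [6, 4, 1, 6, 3, 1]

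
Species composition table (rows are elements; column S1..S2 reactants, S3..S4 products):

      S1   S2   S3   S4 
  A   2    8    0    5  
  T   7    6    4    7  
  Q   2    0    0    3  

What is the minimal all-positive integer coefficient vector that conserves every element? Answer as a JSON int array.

A: 6·2+1·8 = 20 | 5·0+4·5 = 20
T: 6·7+1·6 = 48 | 5·4+4·7 = 48
Q: 6·2+1·0 = 12 | 5·0+4·3 = 12
gcd(6,1,5,4) = 1

Coefficients: [6, 1, 5, 4]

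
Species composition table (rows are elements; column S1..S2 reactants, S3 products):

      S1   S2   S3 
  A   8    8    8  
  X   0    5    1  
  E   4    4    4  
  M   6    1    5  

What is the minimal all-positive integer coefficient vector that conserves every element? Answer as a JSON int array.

Coefficients: [4, 1, 5]

A: 4·8+1·8 = 40 | 5·8 = 40
X: 4·0+1·5 = 5 | 5·1 = 5
E: 4·4+1·4 = 20 | 5·4 = 20
M: 4·6+1·1 = 25 | 5·5 = 25
gcd(4,1,5) = 1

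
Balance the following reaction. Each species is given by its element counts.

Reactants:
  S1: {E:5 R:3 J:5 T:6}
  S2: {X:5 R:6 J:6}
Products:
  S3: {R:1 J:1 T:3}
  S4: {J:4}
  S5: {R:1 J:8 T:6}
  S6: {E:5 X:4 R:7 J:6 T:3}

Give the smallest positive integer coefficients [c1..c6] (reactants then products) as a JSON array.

Coefficients: [5, 4, 3, 2, 1, 5]

E: 5·5+4·0 = 25 | 3·0+2·0+1·0+5·5 = 25
X: 5·0+4·5 = 20 | 3·0+2·0+1·0+5·4 = 20
R: 5·3+4·6 = 39 | 3·1+2·0+1·1+5·7 = 39
J: 5·5+4·6 = 49 | 3·1+2·4+1·8+5·6 = 49
T: 5·6+4·0 = 30 | 3·3+2·0+1·6+5·3 = 30
gcd(5,4,3,2,1,5) = 1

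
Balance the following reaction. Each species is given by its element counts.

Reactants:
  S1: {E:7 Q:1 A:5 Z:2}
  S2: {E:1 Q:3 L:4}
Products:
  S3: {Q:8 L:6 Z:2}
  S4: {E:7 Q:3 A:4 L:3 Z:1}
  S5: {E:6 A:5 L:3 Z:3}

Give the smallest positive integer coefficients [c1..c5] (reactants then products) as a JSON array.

E: 5·7+6·1 = 41 | 1·0+5·7+1·6 = 41
Q: 5·1+6·3 = 23 | 1·8+5·3+1·0 = 23
A: 5·5+6·0 = 25 | 1·0+5·4+1·5 = 25
L: 5·0+6·4 = 24 | 1·6+5·3+1·3 = 24
Z: 5·2+6·0 = 10 | 1·2+5·1+1·3 = 10
gcd(5,6,1,5,1) = 1

Coefficients: [5, 6, 1, 5, 1]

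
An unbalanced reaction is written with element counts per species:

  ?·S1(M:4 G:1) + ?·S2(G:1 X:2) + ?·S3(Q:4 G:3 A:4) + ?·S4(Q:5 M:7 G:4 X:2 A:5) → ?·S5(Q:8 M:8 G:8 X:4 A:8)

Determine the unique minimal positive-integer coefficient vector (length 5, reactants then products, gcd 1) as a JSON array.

Q: 3·0+6·0+5·4+4·5 = 40 | 5·8 = 40
M: 3·4+6·0+5·0+4·7 = 40 | 5·8 = 40
G: 3·1+6·1+5·3+4·4 = 40 | 5·8 = 40
X: 3·0+6·2+5·0+4·2 = 20 | 5·4 = 20
A: 3·0+6·0+5·4+4·5 = 40 | 5·8 = 40
gcd(3,6,5,4,5) = 1

Coefficients: [3, 6, 5, 4, 5]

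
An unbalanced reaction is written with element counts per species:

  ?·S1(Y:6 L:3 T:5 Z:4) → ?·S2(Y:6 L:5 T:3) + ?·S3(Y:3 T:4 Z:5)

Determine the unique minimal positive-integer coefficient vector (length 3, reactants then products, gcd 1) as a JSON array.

Y: 5·6 = 30 | 3·6+4·3 = 30
L: 5·3 = 15 | 3·5+4·0 = 15
T: 5·5 = 25 | 3·3+4·4 = 25
Z: 5·4 = 20 | 3·0+4·5 = 20
gcd(5,3,4) = 1

Coefficients: [5, 3, 4]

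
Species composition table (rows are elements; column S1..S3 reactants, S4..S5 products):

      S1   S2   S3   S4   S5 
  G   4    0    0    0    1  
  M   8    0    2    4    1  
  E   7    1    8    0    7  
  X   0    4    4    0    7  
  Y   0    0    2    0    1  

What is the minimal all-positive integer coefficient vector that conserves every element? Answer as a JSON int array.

G: 1·4+5·0+2·0 = 4 | 2·0+4·1 = 4
M: 1·8+5·0+2·2 = 12 | 2·4+4·1 = 12
E: 1·7+5·1+2·8 = 28 | 2·0+4·7 = 28
X: 1·0+5·4+2·4 = 28 | 2·0+4·7 = 28
Y: 1·0+5·0+2·2 = 4 | 2·0+4·1 = 4
gcd(1,5,2,2,4) = 1

Coefficients: [1, 5, 2, 2, 4]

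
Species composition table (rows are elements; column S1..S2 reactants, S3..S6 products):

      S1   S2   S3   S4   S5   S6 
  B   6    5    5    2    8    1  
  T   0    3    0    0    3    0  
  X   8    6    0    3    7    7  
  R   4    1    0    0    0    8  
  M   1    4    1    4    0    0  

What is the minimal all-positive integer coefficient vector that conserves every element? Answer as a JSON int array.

Coefficients: [5, 4, 1, 5, 4, 3]

B: 5·6+4·5 = 50 | 1·5+5·2+4·8+3·1 = 50
T: 5·0+4·3 = 12 | 1·0+5·0+4·3+3·0 = 12
X: 5·8+4·6 = 64 | 1·0+5·3+4·7+3·7 = 64
R: 5·4+4·1 = 24 | 1·0+5·0+4·0+3·8 = 24
M: 5·1+4·4 = 21 | 1·1+5·4+4·0+3·0 = 21
gcd(5,4,1,5,4,3) = 1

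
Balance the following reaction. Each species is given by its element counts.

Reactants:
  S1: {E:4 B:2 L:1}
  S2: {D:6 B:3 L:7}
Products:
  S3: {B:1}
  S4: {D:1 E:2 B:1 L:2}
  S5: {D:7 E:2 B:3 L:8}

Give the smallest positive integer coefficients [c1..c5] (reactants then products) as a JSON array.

D: 3·0+3·6 = 18 | 5·0+4·1+2·7 = 18
E: 3·4+3·0 = 12 | 5·0+4·2+2·2 = 12
B: 3·2+3·3 = 15 | 5·1+4·1+2·3 = 15
L: 3·1+3·7 = 24 | 5·0+4·2+2·8 = 24
gcd(3,3,5,4,2) = 1

Coefficients: [3, 3, 5, 4, 2]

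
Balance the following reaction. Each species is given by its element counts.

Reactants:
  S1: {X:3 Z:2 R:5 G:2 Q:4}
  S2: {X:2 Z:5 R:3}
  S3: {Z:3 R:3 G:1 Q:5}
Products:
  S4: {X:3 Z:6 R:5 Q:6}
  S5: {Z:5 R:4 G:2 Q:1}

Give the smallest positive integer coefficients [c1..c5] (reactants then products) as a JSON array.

X: 1·3+6·2+6·0 = 15 | 5·3+4·0 = 15
Z: 1·2+6·5+6·3 = 50 | 5·6+4·5 = 50
R: 1·5+6·3+6·3 = 41 | 5·5+4·4 = 41
G: 1·2+6·0+6·1 = 8 | 5·0+4·2 = 8
Q: 1·4+6·0+6·5 = 34 | 5·6+4·1 = 34
gcd(1,6,6,5,4) = 1

Coefficients: [1, 6, 6, 5, 4]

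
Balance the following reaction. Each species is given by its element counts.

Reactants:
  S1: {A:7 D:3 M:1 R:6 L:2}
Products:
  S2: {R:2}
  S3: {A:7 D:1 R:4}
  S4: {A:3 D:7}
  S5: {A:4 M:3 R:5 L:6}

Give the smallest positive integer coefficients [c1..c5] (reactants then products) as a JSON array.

Coefficients: [6, 5, 4, 2, 2]

A: 6·7 = 42 | 5·0+4·7+2·3+2·4 = 42
D: 6·3 = 18 | 5·0+4·1+2·7+2·0 = 18
M: 6·1 = 6 | 5·0+4·0+2·0+2·3 = 6
R: 6·6 = 36 | 5·2+4·4+2·0+2·5 = 36
L: 6·2 = 12 | 5·0+4·0+2·0+2·6 = 12
gcd(6,5,4,2,2) = 1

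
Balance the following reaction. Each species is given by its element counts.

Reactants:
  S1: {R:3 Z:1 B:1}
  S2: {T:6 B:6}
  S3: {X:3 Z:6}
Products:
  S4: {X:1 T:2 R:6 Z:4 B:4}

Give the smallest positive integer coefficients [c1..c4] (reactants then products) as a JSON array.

X: 6·0+1·0+1·3 = 3 | 3·1 = 3
T: 6·0+1·6+1·0 = 6 | 3·2 = 6
R: 6·3+1·0+1·0 = 18 | 3·6 = 18
Z: 6·1+1·0+1·6 = 12 | 3·4 = 12
B: 6·1+1·6+1·0 = 12 | 3·4 = 12
gcd(6,1,1,3) = 1

Coefficients: [6, 1, 1, 3]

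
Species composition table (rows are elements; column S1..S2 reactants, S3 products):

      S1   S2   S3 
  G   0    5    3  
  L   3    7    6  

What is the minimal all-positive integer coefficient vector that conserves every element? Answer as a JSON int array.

G: 3·0+3·5 = 15 | 5·3 = 15
L: 3·3+3·7 = 30 | 5·6 = 30
gcd(3,3,5) = 1

Coefficients: [3, 3, 5]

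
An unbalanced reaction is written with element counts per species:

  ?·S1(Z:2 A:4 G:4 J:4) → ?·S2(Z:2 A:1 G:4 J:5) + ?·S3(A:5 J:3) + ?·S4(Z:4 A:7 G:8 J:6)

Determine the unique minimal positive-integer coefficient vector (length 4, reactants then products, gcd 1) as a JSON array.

Z: 5·2 = 10 | 1·2+1·0+2·4 = 10
A: 5·4 = 20 | 1·1+1·5+2·7 = 20
G: 5·4 = 20 | 1·4+1·0+2·8 = 20
J: 5·4 = 20 | 1·5+1·3+2·6 = 20
gcd(5,1,1,2) = 1

Coefficients: [5, 1, 1, 2]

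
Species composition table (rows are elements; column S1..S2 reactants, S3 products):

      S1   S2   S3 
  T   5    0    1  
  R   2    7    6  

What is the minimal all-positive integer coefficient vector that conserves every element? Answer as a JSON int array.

T: 1·5+4·0 = 5 | 5·1 = 5
R: 1·2+4·7 = 30 | 5·6 = 30
gcd(1,4,5) = 1

Coefficients: [1, 4, 5]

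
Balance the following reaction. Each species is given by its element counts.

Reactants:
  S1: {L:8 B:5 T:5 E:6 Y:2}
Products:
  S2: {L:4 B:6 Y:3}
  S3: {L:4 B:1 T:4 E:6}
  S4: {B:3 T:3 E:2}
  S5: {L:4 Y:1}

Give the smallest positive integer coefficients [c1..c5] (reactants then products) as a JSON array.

Coefficients: [5, 2, 4, 3, 4]

L: 5·8 = 40 | 2·4+4·4+3·0+4·4 = 40
B: 5·5 = 25 | 2·6+4·1+3·3+4·0 = 25
T: 5·5 = 25 | 2·0+4·4+3·3+4·0 = 25
E: 5·6 = 30 | 2·0+4·6+3·2+4·0 = 30
Y: 5·2 = 10 | 2·3+4·0+3·0+4·1 = 10
gcd(5,2,4,3,4) = 1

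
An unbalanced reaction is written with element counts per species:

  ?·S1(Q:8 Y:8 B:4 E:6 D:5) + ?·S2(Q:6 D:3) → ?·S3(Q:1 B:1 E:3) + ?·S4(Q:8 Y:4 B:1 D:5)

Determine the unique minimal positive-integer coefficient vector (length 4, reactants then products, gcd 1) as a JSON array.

Q: 3·8+5·6 = 54 | 6·1+6·8 = 54
Y: 3·8+5·0 = 24 | 6·0+6·4 = 24
B: 3·4+5·0 = 12 | 6·1+6·1 = 12
E: 3·6+5·0 = 18 | 6·3+6·0 = 18
D: 3·5+5·3 = 30 | 6·0+6·5 = 30
gcd(3,5,6,6) = 1

Coefficients: [3, 5, 6, 6]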